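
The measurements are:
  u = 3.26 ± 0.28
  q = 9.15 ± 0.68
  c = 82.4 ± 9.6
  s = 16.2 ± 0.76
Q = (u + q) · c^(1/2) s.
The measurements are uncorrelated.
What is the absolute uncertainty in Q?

174

Let w = u + q = 12.4. δw = √(δu² + δq²) = √(0.0784 + 0.462) = 0.735, so δw/w = 0.0593.
Q is then a monomial in w, c, s:
δQ/Q = √((δw/w)² + (½·δc/c)² + (1·δs/s)²) = √(0.00351 + 0.00339 + 0.00220) = 0.0954
Q = 1820, so δQ = 0.0954 × 1820 = 174.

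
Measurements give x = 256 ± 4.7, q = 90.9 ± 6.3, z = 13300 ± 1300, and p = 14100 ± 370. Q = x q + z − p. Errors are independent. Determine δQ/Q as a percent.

Let w = x·q = 23300. δw/w = √((1·δx/x)² + (1·δq/q)²) = √(0.000337 + 0.00480) = 0.0717, so δw = 1670.
Q = w + z − p: δQ = √(δw² + δz² + δp²) = √(2.78e+06 + 1.69e+06 + 1.37e+05) = 2150
Q = 22500, so δQ/Q = 2150/22500 = 0.0956.

9.56%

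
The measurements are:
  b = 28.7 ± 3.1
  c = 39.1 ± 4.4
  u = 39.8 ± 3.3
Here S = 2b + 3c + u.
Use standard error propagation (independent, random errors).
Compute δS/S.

Absolute uncertainties add in quadrature for a linear combination:
  (2·δb)² = 38.4;  (3·δc)² = 174;  (δu)² = 10.9
δS = √(224) = 15.0
S = 214, so δS/S = 15.0/214 = 0.0697.

0.0697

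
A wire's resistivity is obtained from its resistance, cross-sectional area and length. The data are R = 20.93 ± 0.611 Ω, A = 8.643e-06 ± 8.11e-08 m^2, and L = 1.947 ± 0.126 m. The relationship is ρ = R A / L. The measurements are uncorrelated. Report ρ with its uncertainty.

For a monomial ρ ∝ R, A, L^-1, fractional errors add in quadrature:
  (1·δR/R)² = (1×0.0292)² = 0.000852;  (1·δA/A)² = (1×0.00938)² = 8.8e-05;  (-1·δL/L)² = (-1×0.0647)² = 0.00419
δρ/ρ = √(0.00513) = 0.0716
ρ = 9.291e-05 Ω·m, so δρ = 0.0716 × 9.291e-05 = 6.65e-06 Ω·m.

(9.291 ± 0.665) × 10^-5 Ω·m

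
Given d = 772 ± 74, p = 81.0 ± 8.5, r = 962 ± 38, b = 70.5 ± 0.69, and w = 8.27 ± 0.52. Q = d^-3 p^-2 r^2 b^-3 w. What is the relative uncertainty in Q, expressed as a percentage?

For a monomial Q ∝ d^-3, p^-2, r^2, b^-3, w, fractional errors add in quadrature:
  (-3·δd/d)² = (-3×0.0959)² = 0.0827;  (-2·δp/p)² = (-2×0.105)² = 0.0440;  (2·δr/r)² = (2×0.0395)² = 0.00624;  (-3·δb/b)² = (-3×0.00979)² = 0.000862;  (1·δw/w)² = (1×0.0629)² = 0.00395
δQ/Q = √(0.138) = 0.371

37.1%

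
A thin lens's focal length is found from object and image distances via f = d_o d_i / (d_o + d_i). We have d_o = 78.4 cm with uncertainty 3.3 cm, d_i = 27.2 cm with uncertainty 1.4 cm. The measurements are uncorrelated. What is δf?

∂f/∂d_o = (d_i/(d_o+d_i))² = 0.0663;  ∂f/∂d_i = (d_o/(d_o+d_i))² = 0.551
δf = √((∂f/∂d_o · δd_o)² + (∂f/∂d_i · δd_i)²) = √(0.0479 + 0.595) = 0.802 cm

0.802 cm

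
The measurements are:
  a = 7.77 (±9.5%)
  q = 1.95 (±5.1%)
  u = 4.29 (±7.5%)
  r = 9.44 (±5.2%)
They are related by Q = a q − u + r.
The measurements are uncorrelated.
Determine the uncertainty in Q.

Let p = a·q = 15.2. δp/p = √((1·δa/a)² + (1·δq/q)²) = √(0.00903 + 0.00260) = 0.108, so δp = 1.63.
Q = p − u + r: δQ = √(δp² + δu² + δr²) = √(2.67 + 0.104 + 0.241) = 1.74

1.74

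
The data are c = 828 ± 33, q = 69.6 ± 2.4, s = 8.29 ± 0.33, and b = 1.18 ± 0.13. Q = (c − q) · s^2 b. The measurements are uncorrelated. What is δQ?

8780

Let u = c − q = 758. δu = √(δc² + δq²) = √(1090 + 5.76) = 33.1, so δu/u = 0.0436.
Q is then a monomial in u, s, b:
δQ/Q = √((δu/u)² + (2·δs/s)² + (1·δb/b)²) = √(0.00190 + 0.00634 + 0.0121) = 0.143
Q = 61500, so δQ = 0.143 × 61500 = 8780.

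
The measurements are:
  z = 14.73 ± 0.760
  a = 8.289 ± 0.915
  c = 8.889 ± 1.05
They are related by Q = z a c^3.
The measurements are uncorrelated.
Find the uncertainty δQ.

Since Q is a product/quotient, work with relative uncertainties:
  (1·δz/z)² = (1×0.0516)² = 0.00266;  (1·δa/a)² = (1×0.110)² = 0.0122;  (3·δc/c)² = (3×0.118)² = 0.126
δQ/Q = √(0.140) = 0.375
Q = 85760, so δQ = 0.375 × 85760 = 32100.

32100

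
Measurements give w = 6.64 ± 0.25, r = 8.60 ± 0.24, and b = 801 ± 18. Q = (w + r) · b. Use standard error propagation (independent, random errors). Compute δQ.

390

Let u = w + r = 15.2. δu = √(δw² + δr²) = √(0.0625 + 0.0576) = 0.347, so δu/u = 0.0227.
Q is then a monomial in u, b:
δQ/Q = √((δu/u)² + (1·δb/b)²) = √(0.000517 + 0.000505) = 0.0320
Q = 12200, so δQ = 0.0320 × 12200 = 390.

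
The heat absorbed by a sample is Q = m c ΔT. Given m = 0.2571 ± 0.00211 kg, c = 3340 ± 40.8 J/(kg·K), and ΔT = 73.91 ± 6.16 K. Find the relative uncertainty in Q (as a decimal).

Relative error in a monomial: (δQ/Q)² = Σ (nᵢ · δxᵢ/xᵢ)².
  (1·δm/m)² = (1×0.00821)² = 6.74e-05;  (1·δc/c)² = (1×0.0122)² = 0.000149;  (1·δΔT/ΔT)² = (1×0.0833)² = 0.00695
δQ/Q = √(0.00716) = 0.0846

0.0846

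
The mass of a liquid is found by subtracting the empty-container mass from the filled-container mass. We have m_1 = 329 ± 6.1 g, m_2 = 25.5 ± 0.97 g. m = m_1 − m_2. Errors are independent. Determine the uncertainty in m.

6.18 g

Sums and differences: (δm)² = Σ (cᵢ δxᵢ)².
  (δm_1)² = 37.2;  (δm_2)² = 0.941
δm = √(38.2) = 6.18 g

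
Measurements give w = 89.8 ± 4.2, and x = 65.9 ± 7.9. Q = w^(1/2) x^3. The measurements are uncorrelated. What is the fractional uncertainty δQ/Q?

Each factor contributes (exponent × relative error)² to (δQ/Q)²:
  (½·δw/w)² = (0.5×0.0468)² = 0.000547;  (3·δx/x)² = (3×0.120)² = 0.129
δQ/Q = √(0.130) = 0.360

0.360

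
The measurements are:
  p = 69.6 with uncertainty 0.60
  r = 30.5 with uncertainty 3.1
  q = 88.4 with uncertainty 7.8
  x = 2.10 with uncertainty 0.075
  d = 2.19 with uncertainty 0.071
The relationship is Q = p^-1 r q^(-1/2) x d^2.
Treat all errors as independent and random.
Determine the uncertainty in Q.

0.0627

Since Q is a product/quotient, work with relative uncertainties:
  (-1·δp/p)² = (-1×0.00862)² = 7.43e-05;  (1·δr/r)² = (1×0.102)² = 0.0103;  (−½·δq/q)² = (-0.5×0.0882)² = 0.00195;  (1·δx/x)² = (1×0.0357)² = 0.00128;  (2·δd/d)² = (2×0.0324)² = 0.00420
δQ/Q = √(0.0178) = 0.134
Q = 0.469, so δQ = 0.134 × 0.469 = 0.0627.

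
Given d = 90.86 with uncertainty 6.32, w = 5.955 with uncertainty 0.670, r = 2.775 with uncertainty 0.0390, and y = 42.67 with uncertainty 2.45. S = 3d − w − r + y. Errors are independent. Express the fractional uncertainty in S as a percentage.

6.24%

Sums and differences: (δS)² = Σ (cᵢ δxᵢ)².
  (3·δd)² = 359;  (δw)² = 0.449;  (δr)² = 0.00152;  (δy)² = 6.00
δS = √(366) = 19.1
S = 306.5, so δS/S = 19.1/306.5 = 0.0624.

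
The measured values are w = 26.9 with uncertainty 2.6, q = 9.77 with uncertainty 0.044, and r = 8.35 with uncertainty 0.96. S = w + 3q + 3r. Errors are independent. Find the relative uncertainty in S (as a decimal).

S is a linear combination, so absolute uncertainties add in quadrature:
  (δw)² = 6.76;  (3·δq)² = 0.0174;  (3·δr)² = 8.29
δS = √(15.1) = 3.88
S = 81.3, so δS/S = 3.88/81.3 = 0.0478.

0.0478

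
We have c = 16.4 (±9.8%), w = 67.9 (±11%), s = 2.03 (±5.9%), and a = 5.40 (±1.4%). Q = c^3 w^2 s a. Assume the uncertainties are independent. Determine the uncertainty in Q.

Q is a product of powers, so relative uncertainties combine in quadrature:
  (3·δc/c)² = (3×0.0980)² = 0.0864;  (2·δw/w)² = (2×0.110)² = 0.0484;  (1·δs/s)² = (1×0.0590)² = 0.00348;  (1·δa/a)² = (1×0.0140)² = 0.000196
δQ/Q = √(0.139) = 0.372
Q = 2.23e+08, so δQ = 0.372 × 2.23e+08 = 8.3e+07.

8.3e+07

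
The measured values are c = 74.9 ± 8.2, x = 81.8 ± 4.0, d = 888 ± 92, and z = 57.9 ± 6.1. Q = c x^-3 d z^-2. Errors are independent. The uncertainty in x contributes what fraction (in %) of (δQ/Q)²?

24.3%

(δQ/Q)² = (1·δc/c)² + (-3·δx/x)² + (1·δd/d)² + (-2·δz/z)²
  c term: (1×0.109)² = 0.0120
  x term: (-3×0.0489)² = 0.0215
  d term: (1×0.104)² = 0.0107
  z term: (-2×0.105)² = 0.0444
Total = 0.0886. Share from x = 0.0215/0.0886 = 0.243.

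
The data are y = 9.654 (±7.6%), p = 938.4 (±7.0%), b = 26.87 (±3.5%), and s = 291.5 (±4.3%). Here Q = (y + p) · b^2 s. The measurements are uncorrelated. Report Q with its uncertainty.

Let u = y + p = 948.1. δu = √(δy² + δp²) = √(0.538 + 4310) = 65.7, so δu/u = 0.0693.
Q is then a monomial in u, b, s:
δQ/Q = √((δu/u)² + (2·δb/b)² + (1·δs/s)²) = √(0.00480 + 0.00490 + 0.00185) = 0.107
Q = 1.995e+08, so δQ = 0.107 × 1.995e+08 = 2.14e+07.

(1.995 ± 0.214) × 10^8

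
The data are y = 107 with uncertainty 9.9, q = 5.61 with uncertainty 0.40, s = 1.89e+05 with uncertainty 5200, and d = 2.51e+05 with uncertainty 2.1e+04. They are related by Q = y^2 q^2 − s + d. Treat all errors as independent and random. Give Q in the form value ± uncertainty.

Let p = y^2·q^2 = 3.6e+05. δp/p = √((2·δy/y)² + (2·δq/q)²) = √(0.0342 + 0.0203) = 0.234, so δp = 84200.
Q = p − s + d: δQ = √(δp² + δs² + δd²) = √(7.09e+09 + 2.7e+07 + 4.41e+08) = 86900
Q = 4.22e+05.

(4.22 ± 0.869) × 10^5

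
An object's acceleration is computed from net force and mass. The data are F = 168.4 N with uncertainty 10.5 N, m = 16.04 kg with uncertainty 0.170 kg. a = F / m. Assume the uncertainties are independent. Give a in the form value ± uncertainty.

Since a is a product/quotient, work with relative uncertainties:
  (1·δF/F)² = (1×0.0624)² = 0.00389;  (-1·δm/m)² = (-1×0.0106)² = 0.000112
δa/a = √(0.00400) = 0.0632
a = 10.50 m/s^2, so δa = 0.0632 × 10.50 = 0.664 m/s^2.

10.50 ± 0.664 m/s^2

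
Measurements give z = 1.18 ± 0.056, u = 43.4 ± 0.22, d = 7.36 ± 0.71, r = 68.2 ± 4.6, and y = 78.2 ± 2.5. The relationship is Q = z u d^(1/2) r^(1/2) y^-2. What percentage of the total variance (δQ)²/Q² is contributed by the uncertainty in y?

41.6%

(δQ/Q)² = (1·δz/z)² + (1·δu/u)² + (½·δd/d)² + (½·δr/r)² + (-2·δy/y)²
  z term: (1×0.0475)² = 0.00225
  u term: (1×0.00507)² = 2.57e-05
  d term: (0.5×0.0965)² = 0.00233
  r term: (0.5×0.0674)² = 0.00114
  y term: (-2×0.0320)² = 0.00409
Total = 0.00983. Share from y = 0.00409/0.00983 = 0.416.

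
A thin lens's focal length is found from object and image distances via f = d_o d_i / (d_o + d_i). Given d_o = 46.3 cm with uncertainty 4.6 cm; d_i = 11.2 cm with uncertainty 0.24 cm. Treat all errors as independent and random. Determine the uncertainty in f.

0.234 cm

∂f/∂d_o = (d_i/(d_o+d_i))² = 0.0379;  ∂f/∂d_i = (d_o/(d_o+d_i))² = 0.648
δf = √((∂f/∂d_o · δd_o)² + (∂f/∂d_i · δd_i)²) = √(0.0305 + 0.0242) = 0.234 cm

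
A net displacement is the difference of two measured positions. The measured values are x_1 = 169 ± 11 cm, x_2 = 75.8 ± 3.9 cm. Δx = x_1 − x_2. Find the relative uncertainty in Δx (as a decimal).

0.125

Δx is a linear combination, so absolute uncertainties add in quadrature:
  (δx_1)² = 121;  (δx_2)² = 15.2
δΔx = √(136) = 11.7 cm
Δx = 93.2 cm, so δΔx/Δx = 11.7/93.2 = 0.125.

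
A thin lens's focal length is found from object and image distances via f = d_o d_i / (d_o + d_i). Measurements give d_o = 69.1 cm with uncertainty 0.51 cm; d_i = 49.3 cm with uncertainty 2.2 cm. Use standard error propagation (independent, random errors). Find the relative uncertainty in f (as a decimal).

0.0262

∂f/∂d_o = (d_i/(d_o+d_i))² = 0.173;  ∂f/∂d_i = (d_o/(d_o+d_i))² = 0.341
δf = √((∂f/∂d_o · δd_o)² + (∂f/∂d_i · δd_i)²) = √(0.00782 + 0.562) = 0.755 cm
f = 28.8 cm, so δf/f = 0.755/28.8 = 0.0262.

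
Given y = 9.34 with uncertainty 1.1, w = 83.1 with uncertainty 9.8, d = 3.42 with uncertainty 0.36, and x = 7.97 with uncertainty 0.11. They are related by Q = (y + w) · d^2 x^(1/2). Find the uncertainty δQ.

Let u = y + w = 92.4. δu = √(δy² + δw²) = √(1.21 + 96.0) = 9.86, so δu/u = 0.107.
Q is then a monomial in u, d, x:
δQ/Q = √((δu/u)² + (2·δd/d)² + (½·δx/x)²) = √(0.0114 + 0.0443 + 4.76e-05) = 0.236
Q = 3050, so δQ = 0.236 × 3050 = 721.

721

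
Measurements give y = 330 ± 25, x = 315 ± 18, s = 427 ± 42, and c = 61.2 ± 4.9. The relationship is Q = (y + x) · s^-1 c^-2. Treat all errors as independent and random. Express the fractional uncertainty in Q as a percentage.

Let u = y + x = 645. δu = √(δy² + δx²) = √(625 + 324) = 30.8, so δu/u = 0.0478.
Q is then a monomial in u, s, c:
δQ/Q = √((δu/u)² + (-1·δs/s)² + (-2·δc/c)²) = √(0.00228 + 0.00967 + 0.0256) = 0.194

19.4%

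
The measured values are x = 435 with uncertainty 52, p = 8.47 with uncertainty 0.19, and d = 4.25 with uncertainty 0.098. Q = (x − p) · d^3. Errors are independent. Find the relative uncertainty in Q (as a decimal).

0.140

Let u = x − p = 427. δu = √(δx² + δp²) = √(2700 + 0.0361) = 52.0, so δu/u = 0.122.
Q is then a monomial in u, d:
δQ/Q = √((δu/u)² + (3·δd/d)²) = √(0.0149 + 0.00479) = 0.140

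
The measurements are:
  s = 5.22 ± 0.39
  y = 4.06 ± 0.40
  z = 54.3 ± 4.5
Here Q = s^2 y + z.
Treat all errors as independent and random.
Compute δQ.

Let p = s^2·y = 111. δp/p = √((2·δs/s)² + (1·δy/y)²) = √(0.0223 + 0.00971) = 0.179, so δp = 19.8.
Q = p + z: δQ = √(δp² + δz²) = √(392 + 20.2) = 20.3

20.3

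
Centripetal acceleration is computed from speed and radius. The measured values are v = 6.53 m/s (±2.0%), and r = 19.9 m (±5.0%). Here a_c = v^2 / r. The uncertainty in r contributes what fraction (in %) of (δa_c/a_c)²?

61.0%

(δa_c/a_c)² = (2·δv/v)² + (-1·δr/r)²
  v term: (2×0.0200)² = 0.00160
  r term: (-1×0.0500)² = 0.00250
Total = 0.00410. Share from r = 0.00250/0.00410 = 0.610.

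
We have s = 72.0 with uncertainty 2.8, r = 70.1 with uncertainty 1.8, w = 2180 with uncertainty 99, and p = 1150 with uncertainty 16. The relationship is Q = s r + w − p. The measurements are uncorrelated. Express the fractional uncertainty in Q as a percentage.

Let h = s·r = 5050. δh/h = √((1·δs/s)² + (1·δr/r)²) = √(0.00151 + 0.000659) = 0.0466, so δh = 235.
Q = h + w − p: δQ = √(δh² + δw² + δp²) = √(55300 + 9800 + 256) = 256
Q = 6080, so δQ/Q = 256/6080 = 0.0421.

4.21%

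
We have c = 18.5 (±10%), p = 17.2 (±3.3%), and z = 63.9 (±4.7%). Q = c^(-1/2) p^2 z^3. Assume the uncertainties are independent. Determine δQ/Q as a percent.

16.4%

Since Q is a product/quotient, work with relative uncertainties:
  (−½·δc/c)² = (-0.5×0.100)² = 0.00250;  (2·δp/p)² = (2×0.0330)² = 0.00436;  (3·δz/z)² = (3×0.0470)² = 0.0199
δQ/Q = √(0.0267) = 0.164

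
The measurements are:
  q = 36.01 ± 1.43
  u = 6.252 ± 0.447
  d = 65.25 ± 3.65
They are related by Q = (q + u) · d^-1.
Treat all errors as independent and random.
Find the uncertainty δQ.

0.0429

Let w = q + u = 42.26. δw = √(δq² + δu²) = √(2.04 + 0.200) = 1.50, so δw/w = 0.0355.
Q is then a monomial in w, d:
δQ/Q = √((δw/w)² + (-1·δd/d)²) = √(0.00126 + 0.00313) = 0.0662
Q = 0.6477, so δQ = 0.0662 × 0.6477 = 0.0429.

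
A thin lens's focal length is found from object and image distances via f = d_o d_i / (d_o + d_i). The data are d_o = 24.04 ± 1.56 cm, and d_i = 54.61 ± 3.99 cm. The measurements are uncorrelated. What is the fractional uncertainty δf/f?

0.0503

∂f/∂d_o = (d_i/(d_o+d_i))² = 0.482;  ∂f/∂d_i = (d_o/(d_o+d_i))² = 0.0934
δf = √((∂f/∂d_o · δd_o)² + (∂f/∂d_i · δd_i)²) = √(0.566 + 0.139) = 0.839 cm
f = 16.69 cm, so δf/f = 0.839/16.69 = 0.0503.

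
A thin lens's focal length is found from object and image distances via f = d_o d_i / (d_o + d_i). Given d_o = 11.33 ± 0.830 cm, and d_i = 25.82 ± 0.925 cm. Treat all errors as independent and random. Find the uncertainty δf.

∂f/∂d_o = (d_i/(d_o+d_i))² = 0.483;  ∂f/∂d_i = (d_o/(d_o+d_i))² = 0.0930
δf = √((∂f/∂d_o · δd_o)² + (∂f/∂d_i · δd_i)²) = √(0.161 + 0.00740) = 0.410 cm

0.410 cm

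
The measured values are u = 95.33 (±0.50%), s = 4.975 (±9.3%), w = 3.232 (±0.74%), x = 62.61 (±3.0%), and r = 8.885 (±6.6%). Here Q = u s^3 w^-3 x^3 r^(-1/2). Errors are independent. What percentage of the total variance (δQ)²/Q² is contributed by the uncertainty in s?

(δQ/Q)² = (1·δu/u)² + (3·δs/s)² + (-3·δw/w)² + (3·δx/x)² + (−½·δr/r)²
  u term: (1×0.00500)² = 2.5e-05
  s term: (3×0.0930)² = 0.0778
  w term: (-3×0.00740)² = 0.000493
  x term: (3×0.0300)² = 0.00810
  r term: (-0.5×0.0660)² = 0.00109
Total = 0.0875. Share from s = 0.0778/0.0875 = 0.889.

88.9%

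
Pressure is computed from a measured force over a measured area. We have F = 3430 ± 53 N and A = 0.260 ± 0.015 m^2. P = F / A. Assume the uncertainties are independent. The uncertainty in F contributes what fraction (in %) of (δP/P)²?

6.69%

(δP/P)² = (1·δF/F)² + (-1·δA/A)²
  F term: (1×0.0155)² = 0.000239
  A term: (-1×0.0577)² = 0.00333
Total = 0.00357. Share from F = 0.000239/0.00357 = 0.0669.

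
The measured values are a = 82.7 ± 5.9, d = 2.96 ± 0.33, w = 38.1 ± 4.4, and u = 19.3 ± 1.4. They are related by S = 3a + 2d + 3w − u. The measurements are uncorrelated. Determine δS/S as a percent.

For a sum/difference, combine absolute errors in quadrature:
  (3·δa)² = 313;  (2·δd)² = 0.436;  (3·δw)² = 174;  (δu)² = 1.96
δS = √(490) = 22.1
S = 349, so δS/S = 22.1/349 = 0.0634.

6.34%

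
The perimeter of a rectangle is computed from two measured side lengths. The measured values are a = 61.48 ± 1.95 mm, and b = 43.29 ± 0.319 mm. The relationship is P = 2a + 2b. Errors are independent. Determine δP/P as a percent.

1.89%

Sums and differences: (δP)² = Σ (cᵢ δxᵢ)².
  (2·δa)² = 15.2;  (2·δb)² = 0.407
δP = √(15.6) = 3.95 mm
P = 209.5 mm, so δP/P = 3.95/209.5 = 0.0189.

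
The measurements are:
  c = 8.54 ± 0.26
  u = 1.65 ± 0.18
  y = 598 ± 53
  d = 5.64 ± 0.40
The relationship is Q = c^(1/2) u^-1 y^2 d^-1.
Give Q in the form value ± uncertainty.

(1.12 ± 0.248) × 10^5

Each factor contributes (exponent × relative error)² to (δQ/Q)²:
  (½·δc/c)² = (0.5×0.0304)² = 0.000232;  (-1·δu/u)² = (-1×0.109)² = 0.0119;  (2·δy/y)² = (2×0.0886)² = 0.0314;  (-1·δd/d)² = (-1×0.0709)² = 0.00503
δQ/Q = √(0.0486) = 0.220
Q = 1.12e+05, so δQ = 0.220 × 1.12e+05 = 24800.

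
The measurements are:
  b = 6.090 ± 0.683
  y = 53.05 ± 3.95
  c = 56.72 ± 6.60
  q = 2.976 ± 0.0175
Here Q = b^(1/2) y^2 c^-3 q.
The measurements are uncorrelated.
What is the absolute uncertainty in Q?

Relative error in a monomial: (δQ/Q)² = Σ (nᵢ · δxᵢ/xᵢ)².
  (½·δb/b)² = (0.5×0.112)² = 0.00314;  (2·δy/y)² = (2×0.0745)² = 0.0222;  (-3·δc/c)² = (-3×0.116)² = 0.122;  (1·δq/q)² = (1×0.00588)² = 3.46e-05
δQ/Q = √(0.147) = 0.384
Q = 0.1133, so δQ = 0.384 × 0.1133 = 0.0435.

0.0435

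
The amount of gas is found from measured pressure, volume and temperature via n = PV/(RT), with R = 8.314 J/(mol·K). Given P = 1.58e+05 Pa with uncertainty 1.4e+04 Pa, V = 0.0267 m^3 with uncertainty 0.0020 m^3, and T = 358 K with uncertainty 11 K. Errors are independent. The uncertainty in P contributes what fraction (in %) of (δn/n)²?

54.5%

(δn/n)² = (1·δP/P)² + (1·δV/V)² + (-1·δT/T)²
  P term: (1×0.0886)² = 0.00785
  V term: (1×0.0749)² = 0.00561
  T term: (-1×0.0307)² = 0.000944
Total = 0.0144. Share from P = 0.00785/0.0144 = 0.545.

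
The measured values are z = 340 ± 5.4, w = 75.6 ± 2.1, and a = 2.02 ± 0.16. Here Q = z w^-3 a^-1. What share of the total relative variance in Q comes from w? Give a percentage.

(δQ/Q)² = (1·δz/z)² + (-3·δw/w)² + (-1·δa/a)²
  z term: (1×0.0159)² = 0.000252
  w term: (-3×0.0278)² = 0.00694
  a term: (-1×0.0792)² = 0.00627
Total = 0.0135. Share from w = 0.00694/0.0135 = 0.516.

51.6%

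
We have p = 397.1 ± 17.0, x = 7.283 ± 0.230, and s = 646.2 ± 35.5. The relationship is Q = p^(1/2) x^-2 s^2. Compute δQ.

20200

Each factor contributes (exponent × relative error)² to (δQ/Q)²:
  (½·δp/p)² = (0.5×0.0428)² = 0.000458;  (-2·δx/x)² = (-2×0.0316)² = 0.00399;  (2·δs/s)² = (2×0.0549)² = 0.0121
δQ/Q = √(0.0165) = 0.129
Q = 156900, so δQ = 0.129 × 156900 = 20200.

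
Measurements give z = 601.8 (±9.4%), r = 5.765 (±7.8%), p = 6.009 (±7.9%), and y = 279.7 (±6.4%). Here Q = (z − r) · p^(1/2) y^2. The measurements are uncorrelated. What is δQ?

Let u = z − r = 596.0. δu = √(δz² + δr²) = √(3200 + 0.202) = 56.6, so δu/u = 0.0949.
Q is then a monomial in u, p, y:
δQ/Q = √((δu/u)² + (½·δp/p)² + (2·δy/y)²) = √(0.00901 + 0.00156 + 0.0164) = 0.164
Q = 1.143e+08, so δQ = 0.164 × 1.143e+08 = 1.88e+07.

1.88e+07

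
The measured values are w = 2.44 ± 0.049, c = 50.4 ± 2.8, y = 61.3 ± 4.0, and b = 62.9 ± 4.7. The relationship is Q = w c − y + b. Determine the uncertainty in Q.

Let p = w·c = 123. δp/p = √((1·δw/w)² + (1·δc/c)²) = √(0.000403 + 0.00309) = 0.0591, so δp = 7.26.
Q = p − y + b: δQ = √(δp² + δy² + δb²) = √(52.8 + 16.0 + 22.1) = 9.53

9.53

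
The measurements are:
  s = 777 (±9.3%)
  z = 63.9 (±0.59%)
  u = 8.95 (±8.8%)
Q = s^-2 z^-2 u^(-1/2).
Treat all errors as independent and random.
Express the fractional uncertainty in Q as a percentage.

19.1%

For a monomial Q ∝ s^-2, z^-2, u^(-1/2), fractional errors add in quadrature:
  (-2·δs/s)² = (-2×0.0930)² = 0.0346;  (-2·δz/z)² = (-2×0.00590)² = 0.000139;  (−½·δu/u)² = (-0.5×0.0880)² = 0.00194
δQ/Q = √(0.0367) = 0.191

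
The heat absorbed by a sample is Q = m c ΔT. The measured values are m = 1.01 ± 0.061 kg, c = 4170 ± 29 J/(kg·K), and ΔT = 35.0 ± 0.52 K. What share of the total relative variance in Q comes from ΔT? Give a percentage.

5.64%

(δQ/Q)² = (1·δm/m)² + (1·δc/c)² + (1·δΔT/ΔT)²
  m term: (1×0.0604)² = 0.00365
  c term: (1×0.00695)² = 4.84e-05
  ΔT term: (1×0.0149)² = 0.000221
Total = 0.00392. Share from ΔT = 0.000221/0.00392 = 0.0564.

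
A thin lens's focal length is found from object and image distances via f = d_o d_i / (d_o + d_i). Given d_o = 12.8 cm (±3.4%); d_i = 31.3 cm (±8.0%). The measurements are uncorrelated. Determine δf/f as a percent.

3.35%

∂f/∂d_o = (d_i/(d_o+d_i))² = 0.504;  ∂f/∂d_i = (d_o/(d_o+d_i))² = 0.0842
δf = √((∂f/∂d_o · δd_o)² + (∂f/∂d_i · δd_i)²) = √(0.0481 + 0.0445) = 0.304 cm
f = 9.08 cm, so δf/f = 0.304/9.08 = 0.0335.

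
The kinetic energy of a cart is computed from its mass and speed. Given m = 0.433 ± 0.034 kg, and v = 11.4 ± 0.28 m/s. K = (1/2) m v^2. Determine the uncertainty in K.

Each factor contributes (exponent × relative error)² to (δK/K)²:
  (1·δm/m)² = (1×0.0785)² = 0.00617;  (2·δv/v)² = (2×0.0246)² = 0.00241
δK/K = √(0.00858) = 0.0926
K = 28.1 J, so δK = 0.0926 × 28.1 = 2.61 J.

2.61 J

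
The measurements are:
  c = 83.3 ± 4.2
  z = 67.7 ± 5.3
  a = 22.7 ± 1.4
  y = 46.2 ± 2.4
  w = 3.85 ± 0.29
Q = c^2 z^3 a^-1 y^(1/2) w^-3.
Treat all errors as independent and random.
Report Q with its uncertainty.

For a monomial Q ∝ c^2, z^3, a^-1, y^(1/2), w^-3, fractional errors add in quadrature:
  (2·δc/c)² = (2×0.0504)² = 0.0102;  (3·δz/z)² = (3×0.0783)² = 0.0552;  (-1·δa/a)² = (-1×0.0617)² = 0.00380;  (½·δy/y)² = (0.5×0.0519)² = 0.000675;  (-3·δw/w)² = (-3×0.0753)² = 0.0511
δQ/Q = √(0.121) = 0.348
Q = 1.13e+07, so δQ = 0.348 × 1.13e+07 = 3.93e+06.

(1.13 ± 0.393) × 10^7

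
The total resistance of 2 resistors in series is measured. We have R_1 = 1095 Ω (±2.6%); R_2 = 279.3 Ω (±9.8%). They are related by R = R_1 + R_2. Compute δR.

R is a linear combination, so absolute uncertainties add in quadrature:
  (δR_1)² = 811;  (δR_2)² = 749
δR = √(1560) = 39.5 Ω

39.5 Ω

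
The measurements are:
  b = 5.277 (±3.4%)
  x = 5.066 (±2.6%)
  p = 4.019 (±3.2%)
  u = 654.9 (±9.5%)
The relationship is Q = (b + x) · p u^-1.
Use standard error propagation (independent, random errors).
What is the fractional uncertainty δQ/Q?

Let w = b + x = 10.34. δw = √(δb² + δx²) = √(0.0322 + 0.0173) = 0.223, so δw/w = 0.0215.
Q is then a monomial in w, p, u:
δQ/Q = √((δw/w)² + (1·δp/p)² + (-1·δu/u)²) = √(0.000463 + 0.00102 + 0.00903) = 0.103

0.103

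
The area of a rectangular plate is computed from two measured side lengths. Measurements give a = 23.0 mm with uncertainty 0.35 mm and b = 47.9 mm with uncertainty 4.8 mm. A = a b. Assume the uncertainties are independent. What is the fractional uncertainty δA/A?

A is a product of powers, so relative uncertainties combine in quadrature:
  (1·δa/a)² = (1×0.0152)² = 0.000232;  (1·δb/b)² = (1×0.100)² = 0.0100
δA/A = √(0.0103) = 0.101

0.101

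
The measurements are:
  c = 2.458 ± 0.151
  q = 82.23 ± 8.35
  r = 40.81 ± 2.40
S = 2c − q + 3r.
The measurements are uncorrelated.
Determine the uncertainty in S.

11.0

Sums and differences: (δS)² = Σ (cᵢ δxᵢ)².
  (2·δc)² = 0.0912;  (δq)² = 69.7;  (3·δr)² = 51.8
δS = √(122) = 11.0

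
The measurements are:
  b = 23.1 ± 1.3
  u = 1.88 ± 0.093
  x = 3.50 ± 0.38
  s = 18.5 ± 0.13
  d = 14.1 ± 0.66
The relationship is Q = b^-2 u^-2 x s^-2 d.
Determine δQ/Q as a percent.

19.1%

Q is a product of powers, so relative uncertainties combine in quadrature:
  (-2·δb/b)² = (-2×0.0563)² = 0.0127;  (-2·δu/u)² = (-2×0.0495)² = 0.00979;  (1·δx/x)² = (1×0.109)² = 0.0118;  (-2·δs/s)² = (-2×0.00703)² = 0.000198;  (1·δd/d)² = (1×0.0468)² = 0.00219
δQ/Q = √(0.0366) = 0.191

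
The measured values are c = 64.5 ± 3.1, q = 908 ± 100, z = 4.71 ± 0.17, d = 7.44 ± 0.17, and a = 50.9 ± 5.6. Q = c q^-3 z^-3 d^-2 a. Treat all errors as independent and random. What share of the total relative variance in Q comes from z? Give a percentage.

(δQ/Q)² = (1·δc/c)² + (-3·δq/q)² + (-3·δz/z)² + (-2·δd/d)² + (1·δa/a)²
  c term: (1×0.0481)² = 0.00231
  q term: (-3×0.110)² = 0.109
  z term: (-3×0.0361)² = 0.0117
  d term: (-2×0.0228)² = 0.00209
  a term: (1×0.110)² = 0.0121
Total = 0.137. Share from z = 0.0117/0.137 = 0.0853.

8.53%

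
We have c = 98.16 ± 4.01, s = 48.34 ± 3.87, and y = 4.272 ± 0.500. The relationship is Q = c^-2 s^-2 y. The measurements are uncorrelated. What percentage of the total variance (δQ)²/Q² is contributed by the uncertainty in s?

(δQ/Q)² = (-2·δc/c)² + (-2·δs/s)² + (1·δy/y)²
  c term: (-2×0.0409)² = 0.00668
  s term: (-2×0.0801)² = 0.0256
  y term: (1×0.117)² = 0.0137
Total = 0.0460. Share from s = 0.0256/0.0460 = 0.557.

55.7%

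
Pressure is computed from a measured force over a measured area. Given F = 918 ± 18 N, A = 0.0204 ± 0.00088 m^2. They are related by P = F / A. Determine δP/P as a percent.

4.74%

Each factor contributes (exponent × relative error)² to (δP/P)²:
  (1·δF/F)² = (1×0.0196)² = 0.000384;  (-1·δA/A)² = (-1×0.0431)² = 0.00186
δP/P = √(0.00225) = 0.0474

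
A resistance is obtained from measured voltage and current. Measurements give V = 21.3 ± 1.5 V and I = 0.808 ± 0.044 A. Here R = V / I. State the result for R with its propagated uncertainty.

R is a product of powers, so relative uncertainties combine in quadrature:
  (1·δV/V)² = (1×0.0704)² = 0.00496;  (-1·δI/I)² = (-1×0.0545)² = 0.00297
δR/R = √(0.00792) = 0.0890
R = 26.4 Ω, so δR = 0.0890 × 26.4 = 2.35 Ω.

26.4 ± 2.35 Ω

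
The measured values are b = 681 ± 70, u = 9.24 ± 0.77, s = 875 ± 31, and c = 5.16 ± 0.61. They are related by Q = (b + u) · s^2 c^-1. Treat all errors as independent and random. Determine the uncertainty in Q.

1.75e+07

Let w = b + u = 690. δw = √(δb² + δu²) = √(4900 + 0.593) = 70.0, so δw/w = 0.101.
Q is then a monomial in w, s, c:
δQ/Q = √((δw/w)² + (2·δs/s)² + (-1·δc/c)²) = √(0.0103 + 0.00502 + 0.0140) = 0.171
Q = 1.02e+08, so δQ = 0.171 × 1.02e+08 = 1.75e+07.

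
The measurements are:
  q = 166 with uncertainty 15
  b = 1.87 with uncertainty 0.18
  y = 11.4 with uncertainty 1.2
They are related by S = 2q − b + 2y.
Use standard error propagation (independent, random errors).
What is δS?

Each term contributes (cᵢ δxᵢ)² to (δS)²:
  (2·δq)² = 900;  (δb)² = 0.0324;  (2·δy)² = 5.76
δS = √(906) = 30.1

30.1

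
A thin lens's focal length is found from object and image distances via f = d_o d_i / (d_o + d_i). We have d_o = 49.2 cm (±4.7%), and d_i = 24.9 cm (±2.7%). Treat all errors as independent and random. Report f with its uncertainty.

∂f/∂d_o = (d_i/(d_o+d_i))² = 0.113;  ∂f/∂d_i = (d_o/(d_o+d_i))² = 0.441
δf = √((∂f/∂d_o · δd_o)² + (∂f/∂d_i · δd_i)²) = √(0.0682 + 0.0878) = 0.395 cm
f = 16.5 cm.

16.5 ± 0.395 cm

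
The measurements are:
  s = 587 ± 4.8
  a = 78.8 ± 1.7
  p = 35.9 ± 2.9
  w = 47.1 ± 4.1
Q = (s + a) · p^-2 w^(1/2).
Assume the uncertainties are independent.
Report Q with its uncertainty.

Let u = s + a = 666. δu = √(δs² + δa²) = √(23.0 + 2.89) = 5.09, so δu/u = 0.00765.
Q is then a monomial in u, p, w:
δQ/Q = √((δu/u)² + (-2·δp/p)² + (½·δw/w)²) = √(5.85e-05 + 0.0261 + 0.00189) = 0.167
Q = 3.55, so δQ = 0.167 × 3.55 = 0.594.

3.55 ± 0.594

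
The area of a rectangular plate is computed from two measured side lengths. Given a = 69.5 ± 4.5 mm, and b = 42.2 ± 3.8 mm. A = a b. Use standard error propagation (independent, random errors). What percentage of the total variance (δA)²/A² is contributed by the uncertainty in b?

(δA/A)² = (1·δa/a)² + (1·δb/b)²
  a term: (1×0.0647)² = 0.00419
  b term: (1×0.0900)² = 0.00811
Total = 0.0123. Share from b = 0.00811/0.0123 = 0.659.

65.9%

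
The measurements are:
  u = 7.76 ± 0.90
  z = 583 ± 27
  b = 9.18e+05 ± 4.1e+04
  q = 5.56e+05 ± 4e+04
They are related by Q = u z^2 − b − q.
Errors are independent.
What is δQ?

Let p = u·z^2 = 2.64e+06. δp/p = √((1·δu/u)² + (2·δz/z)²) = √(0.0135 + 0.00858) = 0.148, so δp = 3.91e+05.
Q = p − b − q: δQ = √(δp² + δb² + δq²) = √(1.53e+11 + 1.68e+09 + 1.6e+09) = 3.96e+05

3.96e+05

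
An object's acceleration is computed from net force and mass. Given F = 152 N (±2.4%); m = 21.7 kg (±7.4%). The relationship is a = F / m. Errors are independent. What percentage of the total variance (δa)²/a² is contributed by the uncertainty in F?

(δa/a)² = (1·δF/F)² + (-1·δm/m)²
  F term: (1×0.0240)² = 0.000576
  m term: (-1×0.0740)² = 0.00548
Total = 0.00605. Share from F = 0.000576/0.00605 = 0.0952.

9.52%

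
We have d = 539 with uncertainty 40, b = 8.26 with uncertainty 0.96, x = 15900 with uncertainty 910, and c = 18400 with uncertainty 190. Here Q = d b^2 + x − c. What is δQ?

Let p = d·b^2 = 36800. δp/p = √((1·δd/d)² + (2·δb/b)²) = √(0.00551 + 0.0540) = 0.244, so δp = 8970.
Q = p + x − c: δQ = √(δp² + δx² + δc²) = √(8.05e+07 + 8.28e+05 + 36100) = 9020

9020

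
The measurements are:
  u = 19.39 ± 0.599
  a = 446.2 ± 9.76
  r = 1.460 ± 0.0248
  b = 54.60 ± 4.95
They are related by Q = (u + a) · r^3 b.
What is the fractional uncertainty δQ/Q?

Let w = u + a = 465.6. δw = √(δu² + δa²) = √(0.359 + 95.3) = 9.78, so δw/w = 0.0210.
Q is then a monomial in w, r, b:
δQ/Q = √((δw/w)² + (3·δr/r)² + (1·δb/b)²) = √(0.000441 + 0.00260 + 0.00822) = 0.106

0.106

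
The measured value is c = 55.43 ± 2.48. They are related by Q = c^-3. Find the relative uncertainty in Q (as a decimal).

For a monomial Q ∝ c^-3, fractional errors add in quadrature:
  (-3·δc/c)² = (-3×0.0447)² = 0.0180
δQ/Q = √(0.0180) = 0.134

0.134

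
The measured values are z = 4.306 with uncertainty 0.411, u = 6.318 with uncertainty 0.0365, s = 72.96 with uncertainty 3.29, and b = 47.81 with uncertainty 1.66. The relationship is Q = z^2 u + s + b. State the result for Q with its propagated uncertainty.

237.9 ± 22.7

Let p = z^2·u = 117.1. δp/p = √((2·δz/z)² + (1·δu/u)²) = √(0.0364 + 3.34e-05) = 0.191, so δp = 22.4.
Q = p + s + b: δQ = √(δp² + δs² + δb²) = √(501 + 10.8 + 2.76) = 22.7
Q = 237.9.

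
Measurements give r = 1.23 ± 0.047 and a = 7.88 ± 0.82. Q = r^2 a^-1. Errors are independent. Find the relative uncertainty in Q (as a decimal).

Relative error in a monomial: (δQ/Q)² = Σ (nᵢ · δxᵢ/xᵢ)².
  (2·δr/r)² = (2×0.0382)² = 0.00584;  (-1·δa/a)² = (-1×0.104)² = 0.0108
δQ/Q = √(0.0167) = 0.129

0.129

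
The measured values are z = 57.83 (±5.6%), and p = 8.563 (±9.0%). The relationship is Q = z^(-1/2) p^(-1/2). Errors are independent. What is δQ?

0.00238

Since Q is a product/quotient, work with relative uncertainties:
  (−½·δz/z)² = (-0.5×0.0560)² = 0.000784;  (−½·δp/p)² = (-0.5×0.0900)² = 0.00202
δQ/Q = √(0.00281) = 0.0530
Q = 0.04494, so δQ = 0.0530 × 0.04494 = 0.00238.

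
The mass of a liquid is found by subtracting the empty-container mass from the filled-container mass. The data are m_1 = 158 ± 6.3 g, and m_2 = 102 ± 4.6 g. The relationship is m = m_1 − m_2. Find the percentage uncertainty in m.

13.9%

m is a linear combination, so absolute uncertainties add in quadrature:
  (δm_1)² = 39.7;  (δm_2)² = 21.2
δm = √(60.8) = 7.80 g
m = 56.0 g, so δm/m = 7.80/56.0 = 0.139.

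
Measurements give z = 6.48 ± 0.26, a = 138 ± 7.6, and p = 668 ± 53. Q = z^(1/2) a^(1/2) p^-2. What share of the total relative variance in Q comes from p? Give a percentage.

95.6%

(δQ/Q)² = (½·δz/z)² + (½·δa/a)² + (-2·δp/p)²
  z term: (0.5×0.0401)² = 0.000402
  a term: (0.5×0.0551)² = 0.000758
  p term: (-2×0.0793)² = 0.0252
Total = 0.0263. Share from p = 0.0252/0.0263 = 0.956.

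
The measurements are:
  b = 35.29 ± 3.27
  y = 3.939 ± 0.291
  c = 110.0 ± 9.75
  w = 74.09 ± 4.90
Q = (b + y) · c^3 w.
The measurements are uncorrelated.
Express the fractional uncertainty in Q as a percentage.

28.7%

Let u = b + y = 39.23. δu = √(δb² + δy²) = √(10.7 + 0.0847) = 3.28, so δu/u = 0.0837.
Q is then a monomial in u, c, w:
δQ/Q = √((δu/u)² + (3·δc/c)² + (1·δw/w)²) = √(0.00700 + 0.0707 + 0.00437) = 0.287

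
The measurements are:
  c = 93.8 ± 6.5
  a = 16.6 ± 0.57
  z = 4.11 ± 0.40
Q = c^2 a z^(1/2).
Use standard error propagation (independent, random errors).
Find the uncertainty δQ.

44700

Q is a product of powers, so relative uncertainties combine in quadrature:
  (2·δc/c)² = (2×0.0693)² = 0.0192;  (1·δa/a)² = (1×0.0343)² = 0.00118;  (½·δz/z)² = (0.5×0.0973)² = 0.00237
δQ/Q = √(0.0228) = 0.151
Q = 2.96e+05, so δQ = 0.151 × 2.96e+05 = 44700.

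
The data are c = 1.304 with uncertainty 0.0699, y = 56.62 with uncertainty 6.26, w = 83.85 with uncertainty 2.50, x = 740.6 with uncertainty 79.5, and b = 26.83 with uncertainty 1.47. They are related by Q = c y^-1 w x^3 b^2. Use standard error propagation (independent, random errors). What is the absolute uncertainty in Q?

Products/powers → add relative errors in quadrature, weighted by exponent:
  (1·δc/c)² = (1×0.0536)² = 0.00287;  (-1·δy/y)² = (-1×0.111)² = 0.0122;  (1·δw/w)² = (1×0.0298)² = 0.000889;  (3·δx/x)² = (3×0.107)² = 0.104;  (2·δb/b)² = (2×0.0548)² = 0.0120
δQ/Q = √(0.132) = 0.363
Q = 5.647e+11, so δQ = 0.363 × 5.647e+11 = 2.05e+11.

2.05e+11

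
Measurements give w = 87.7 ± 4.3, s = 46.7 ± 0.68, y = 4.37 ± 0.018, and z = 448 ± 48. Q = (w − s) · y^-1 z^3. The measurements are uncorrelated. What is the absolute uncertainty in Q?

2.86e+08

Let u = w − s = 41.0. δu = √(δw² + δs²) = √(18.5 + 0.462) = 4.35, so δu/u = 0.106.
Q is then a monomial in u, y, z:
δQ/Q = √((δu/u)² + (-1·δy/y)² + (3·δz/z)²) = √(0.0113 + 1.7e-05 + 0.103) = 0.339
Q = 8.44e+08, so δQ = 0.339 × 8.44e+08 = 2.86e+08.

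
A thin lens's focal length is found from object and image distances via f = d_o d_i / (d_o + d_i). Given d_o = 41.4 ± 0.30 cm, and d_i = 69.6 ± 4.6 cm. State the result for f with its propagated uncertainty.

∂f/∂d_o = (d_i/(d_o+d_i))² = 0.393;  ∂f/∂d_i = (d_o/(d_o+d_i))² = 0.139
δf = √((∂f/∂d_o · δd_o)² + (∂f/∂d_i · δd_i)²) = √(0.0139 + 0.409) = 0.651 cm
f = 26.0 cm.

26.0 ± 0.651 cm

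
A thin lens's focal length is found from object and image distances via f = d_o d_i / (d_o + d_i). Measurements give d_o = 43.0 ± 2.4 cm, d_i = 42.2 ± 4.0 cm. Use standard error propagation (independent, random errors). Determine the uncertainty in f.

∂f/∂d_o = (d_i/(d_o+d_i))² = 0.245;  ∂f/∂d_i = (d_o/(d_o+d_i))² = 0.255
δf = √((∂f/∂d_o · δd_o)² + (∂f/∂d_i · δd_i)²) = √(0.347 + 1.04) = 1.18 cm

1.18 cm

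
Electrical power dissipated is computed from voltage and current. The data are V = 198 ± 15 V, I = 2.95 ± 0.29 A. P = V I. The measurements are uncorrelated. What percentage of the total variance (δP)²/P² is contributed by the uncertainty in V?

37.3%

(δP/P)² = (1·δV/V)² + (1·δI/I)²
  V term: (1×0.0758)² = 0.00574
  I term: (1×0.0983)² = 0.00966
Total = 0.0154. Share from V = 0.00574/0.0154 = 0.373.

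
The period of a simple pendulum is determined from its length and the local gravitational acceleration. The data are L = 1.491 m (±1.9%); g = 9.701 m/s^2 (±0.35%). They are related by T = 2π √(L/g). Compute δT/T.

0.00966

Relative error in a monomial: (δT/T)² = Σ (nᵢ · δxᵢ/xᵢ)².
  (½·δL/L)² = (0.5×0.0190)² = 9.02e-05;  (−½·δg/g)² = (-0.5×0.00350)² = 3.06e-06
δT/T = √(9.33e-05) = 0.00966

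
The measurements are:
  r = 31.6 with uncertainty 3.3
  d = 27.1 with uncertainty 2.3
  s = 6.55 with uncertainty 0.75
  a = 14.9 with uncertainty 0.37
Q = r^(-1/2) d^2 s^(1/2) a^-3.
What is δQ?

0.0203

For a monomial Q ∝ r^(-1/2), d^2, s^(1/2), a^-3, fractional errors add in quadrature:
  (−½·δr/r)² = (-0.5×0.104)² = 0.00273;  (2·δd/d)² = (2×0.0849)² = 0.0288;  (½·δs/s)² = (0.5×0.115)² = 0.00328;  (-3·δa/a)² = (-3×0.0248)² = 0.00555
δQ/Q = √(0.0404) = 0.201
Q = 0.101, so δQ = 0.201 × 0.101 = 0.0203.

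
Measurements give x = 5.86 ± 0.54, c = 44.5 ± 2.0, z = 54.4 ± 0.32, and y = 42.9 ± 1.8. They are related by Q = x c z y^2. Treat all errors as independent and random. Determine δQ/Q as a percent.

Each factor contributes (exponent × relative error)² to (δQ/Q)²:
  (1·δx/x)² = (1×0.0922)² = 0.00849;  (1·δc/c)² = (1×0.0449)² = 0.00202;  (1·δz/z)² = (1×0.00588)² = 3.46e-05;  (2·δy/y)² = (2×0.0420)² = 0.00704
δQ/Q = √(0.0176) = 0.133

13.3%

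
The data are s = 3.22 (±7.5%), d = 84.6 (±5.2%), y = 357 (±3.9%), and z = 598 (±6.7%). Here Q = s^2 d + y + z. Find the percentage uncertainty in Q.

Let p = s^2·d = 877. δp/p = √((2·δs/s)² + (1·δd/d)²) = √(0.0225 + 0.00270) = 0.159, so δp = 139.
Q = p + y + z: δQ = √(δp² + δy² + δz²) = √(19400 + 194 + 1610) = 146
Q = 1830, so δQ/Q = 146/1830 = 0.0795.

7.95%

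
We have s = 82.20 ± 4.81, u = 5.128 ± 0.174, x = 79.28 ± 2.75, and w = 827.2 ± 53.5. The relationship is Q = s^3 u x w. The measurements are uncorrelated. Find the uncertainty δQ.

3.61e+10

Relative error in a monomial: (δQ/Q)² = Σ (nᵢ · δxᵢ/xᵢ)².
  (3·δs/s)² = (3×0.0585)² = 0.0308;  (1·δu/u)² = (1×0.0339)² = 0.00115;  (1·δx/x)² = (1×0.0347)² = 0.00120;  (1·δw/w)² = (1×0.0647)² = 0.00418
δQ/Q = √(0.0374) = 0.193
Q = 1.868e+11, so δQ = 0.193 × 1.868e+11 = 3.61e+10.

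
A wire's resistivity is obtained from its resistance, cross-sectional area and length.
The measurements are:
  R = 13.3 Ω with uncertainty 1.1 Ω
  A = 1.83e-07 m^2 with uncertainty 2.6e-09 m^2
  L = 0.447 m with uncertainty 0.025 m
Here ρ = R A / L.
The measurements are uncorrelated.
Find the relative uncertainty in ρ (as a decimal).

0.101

Relative error in a monomial: (δρ/ρ)² = Σ (nᵢ · δxᵢ/xᵢ)².
  (1·δR/R)² = (1×0.0827)² = 0.00684;  (1·δA/A)² = (1×0.0142)² = 0.000202;  (-1·δL/L)² = (-1×0.0559)² = 0.00313
δρ/ρ = √(0.0102) = 0.101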